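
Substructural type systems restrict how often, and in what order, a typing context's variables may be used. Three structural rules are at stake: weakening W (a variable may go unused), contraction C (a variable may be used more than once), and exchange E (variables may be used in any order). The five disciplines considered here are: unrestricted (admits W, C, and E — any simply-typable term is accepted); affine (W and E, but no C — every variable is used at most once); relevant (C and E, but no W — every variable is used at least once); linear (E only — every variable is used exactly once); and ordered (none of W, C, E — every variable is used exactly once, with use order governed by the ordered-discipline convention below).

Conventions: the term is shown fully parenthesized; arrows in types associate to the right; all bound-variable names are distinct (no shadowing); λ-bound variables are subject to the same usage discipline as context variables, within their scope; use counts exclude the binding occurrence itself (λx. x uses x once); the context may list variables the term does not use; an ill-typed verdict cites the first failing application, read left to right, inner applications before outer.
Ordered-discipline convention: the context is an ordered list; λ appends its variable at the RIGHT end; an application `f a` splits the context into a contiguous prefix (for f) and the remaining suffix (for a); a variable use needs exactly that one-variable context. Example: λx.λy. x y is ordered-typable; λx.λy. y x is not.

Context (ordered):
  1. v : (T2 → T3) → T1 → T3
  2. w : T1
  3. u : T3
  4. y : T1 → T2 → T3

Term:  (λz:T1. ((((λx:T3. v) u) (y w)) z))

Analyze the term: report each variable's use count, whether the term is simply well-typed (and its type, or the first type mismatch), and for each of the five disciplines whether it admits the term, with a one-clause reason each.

usage: v=1; w=1; u=1; y=1; z [bound]=1; x [bound]=0
uses in reading order: v, u, y, w, z
typing: the term checks, with type T1 → T3
ordered: ✗ — unused: x — weakening required
linear: ✗ — unused: x — weakening required
affine: ✓ — no duplicate uses among v, w, u, y, z, x
relevant: ✗ — unused: x — weakening required
unrestricted: ✓ — simply typable at T1 → T3; W, C, E all held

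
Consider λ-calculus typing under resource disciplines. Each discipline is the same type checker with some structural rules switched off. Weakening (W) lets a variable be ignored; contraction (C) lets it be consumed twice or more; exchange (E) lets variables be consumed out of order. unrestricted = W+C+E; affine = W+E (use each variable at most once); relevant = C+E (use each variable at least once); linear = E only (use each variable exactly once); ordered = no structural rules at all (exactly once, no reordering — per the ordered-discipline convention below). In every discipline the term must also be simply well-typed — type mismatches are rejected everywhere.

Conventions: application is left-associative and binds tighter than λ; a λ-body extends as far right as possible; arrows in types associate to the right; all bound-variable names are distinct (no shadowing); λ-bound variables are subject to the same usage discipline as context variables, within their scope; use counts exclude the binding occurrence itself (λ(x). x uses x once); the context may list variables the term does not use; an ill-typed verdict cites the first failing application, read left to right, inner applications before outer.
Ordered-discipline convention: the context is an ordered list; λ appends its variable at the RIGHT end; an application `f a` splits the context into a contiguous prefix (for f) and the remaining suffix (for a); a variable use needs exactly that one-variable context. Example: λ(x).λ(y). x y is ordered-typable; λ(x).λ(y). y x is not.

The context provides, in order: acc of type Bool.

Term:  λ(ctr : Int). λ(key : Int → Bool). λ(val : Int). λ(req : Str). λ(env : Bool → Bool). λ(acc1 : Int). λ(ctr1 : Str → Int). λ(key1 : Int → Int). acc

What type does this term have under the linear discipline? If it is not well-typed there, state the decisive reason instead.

not well-typed under linear — needs weakening: ctr, key, val, req, env, acc1, ctr1, key1 unused
variable uses: acc: 1, ctr [bound]: 0, key [bound]: 0, val [bound]: 0, req [bound]: 0, env [bound]: 0, acc1 [bound]: 0, ctr1 [bound]: 0, key1 [bound]: 0
use order (left to right): acc
typing: ✓ — Int → (Int → Bool) → Int → Str → (Bool → Bool) → Int → (Str → Int) → (Int → Int) → Bool
across the five disciplines: ordered ✗, linear ✗, affine ✓, relevant ✗, unrestricted ✓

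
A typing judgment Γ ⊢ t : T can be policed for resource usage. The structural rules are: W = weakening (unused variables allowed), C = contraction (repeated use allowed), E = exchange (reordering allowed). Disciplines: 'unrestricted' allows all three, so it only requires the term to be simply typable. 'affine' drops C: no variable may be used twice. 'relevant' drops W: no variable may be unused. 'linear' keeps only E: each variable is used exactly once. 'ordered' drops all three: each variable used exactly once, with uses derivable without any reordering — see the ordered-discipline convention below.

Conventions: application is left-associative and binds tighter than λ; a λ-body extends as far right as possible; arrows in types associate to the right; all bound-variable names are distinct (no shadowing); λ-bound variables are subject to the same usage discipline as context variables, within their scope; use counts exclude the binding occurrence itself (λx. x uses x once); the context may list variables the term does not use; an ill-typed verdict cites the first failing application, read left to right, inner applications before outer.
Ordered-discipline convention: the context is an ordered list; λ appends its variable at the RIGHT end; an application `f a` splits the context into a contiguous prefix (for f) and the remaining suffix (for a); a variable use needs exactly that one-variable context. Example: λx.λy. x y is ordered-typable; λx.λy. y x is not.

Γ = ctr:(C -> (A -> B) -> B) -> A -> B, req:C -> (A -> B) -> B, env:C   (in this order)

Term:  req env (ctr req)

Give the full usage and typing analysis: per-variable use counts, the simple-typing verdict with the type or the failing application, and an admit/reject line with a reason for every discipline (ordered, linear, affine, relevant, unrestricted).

use counts: ctr: 1×, req: 2×, env: 1×
uses in reading order: req, env, ctr, req
typing: the term checks, with type B
ordered: ✗ — repeated use of req ×2
linear: ✗ — repeated use of req ×2
affine: ✗ — repeated use of req ×2
relevant: ✓ — every one of ctr, req, env appears
unrestricted: ✓ — type-checks (B) and nothing is barred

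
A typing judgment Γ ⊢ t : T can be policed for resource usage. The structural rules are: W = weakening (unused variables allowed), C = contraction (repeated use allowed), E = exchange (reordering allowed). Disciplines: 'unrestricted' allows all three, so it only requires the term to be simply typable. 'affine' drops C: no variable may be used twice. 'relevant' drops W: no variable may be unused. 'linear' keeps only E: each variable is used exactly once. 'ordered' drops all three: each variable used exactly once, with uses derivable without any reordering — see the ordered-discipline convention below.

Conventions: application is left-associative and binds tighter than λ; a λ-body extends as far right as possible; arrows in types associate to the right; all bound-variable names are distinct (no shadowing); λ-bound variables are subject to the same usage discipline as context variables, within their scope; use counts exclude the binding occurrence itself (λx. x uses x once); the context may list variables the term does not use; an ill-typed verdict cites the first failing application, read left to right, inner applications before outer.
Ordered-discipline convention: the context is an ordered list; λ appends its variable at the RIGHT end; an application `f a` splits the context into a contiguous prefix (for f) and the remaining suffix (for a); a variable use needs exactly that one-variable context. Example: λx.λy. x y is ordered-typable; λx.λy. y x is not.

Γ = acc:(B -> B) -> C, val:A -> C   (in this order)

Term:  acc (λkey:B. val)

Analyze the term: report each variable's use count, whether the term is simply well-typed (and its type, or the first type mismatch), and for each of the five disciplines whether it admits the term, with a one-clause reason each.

counts: acc: 1, val: 1, key (λ-bound): 0
use order (left to right): acc, val
typing: ill-typed: argument of type B -> A -> C where B -> B is required
ordered: ✗, a type mismatch blocks all five
linear: ✗, the type mismatch rejects it
affine: ✗, not simply typable
relevant: ✗, fails simple typing
unrestricted: ✗, a type mismatch blocks all five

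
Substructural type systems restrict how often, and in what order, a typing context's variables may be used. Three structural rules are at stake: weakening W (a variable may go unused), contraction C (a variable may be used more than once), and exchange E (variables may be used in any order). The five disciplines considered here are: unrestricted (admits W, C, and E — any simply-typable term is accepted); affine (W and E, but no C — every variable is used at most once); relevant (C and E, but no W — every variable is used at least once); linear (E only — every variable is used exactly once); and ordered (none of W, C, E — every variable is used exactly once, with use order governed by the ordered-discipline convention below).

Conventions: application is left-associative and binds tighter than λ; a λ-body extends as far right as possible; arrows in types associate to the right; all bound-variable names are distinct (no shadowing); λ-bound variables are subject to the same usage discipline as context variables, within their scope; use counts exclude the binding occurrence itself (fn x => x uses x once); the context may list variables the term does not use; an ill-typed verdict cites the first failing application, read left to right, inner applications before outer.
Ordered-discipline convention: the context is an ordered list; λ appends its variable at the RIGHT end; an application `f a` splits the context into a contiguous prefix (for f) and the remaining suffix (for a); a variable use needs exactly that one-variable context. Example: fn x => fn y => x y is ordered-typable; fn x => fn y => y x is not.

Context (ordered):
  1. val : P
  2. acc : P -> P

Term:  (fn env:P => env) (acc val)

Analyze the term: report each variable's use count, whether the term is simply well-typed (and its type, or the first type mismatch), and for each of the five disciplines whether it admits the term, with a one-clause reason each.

counts: val ×1, acc ×1, env [bound] ×1
order of uses: env, acc, val
typing: well-typed at P
ordered: ✗ — no ordered split (uses run env, acc, val)
linear: ✓ — exactly-once usage across val, acc, env
affine: ✓ — val, acc, env: no repeats, contraction unneeded
relevant: ✓ — at least one use each (val, acc, env)
unrestricted: ✓ — type-checks (P) and nothing is barred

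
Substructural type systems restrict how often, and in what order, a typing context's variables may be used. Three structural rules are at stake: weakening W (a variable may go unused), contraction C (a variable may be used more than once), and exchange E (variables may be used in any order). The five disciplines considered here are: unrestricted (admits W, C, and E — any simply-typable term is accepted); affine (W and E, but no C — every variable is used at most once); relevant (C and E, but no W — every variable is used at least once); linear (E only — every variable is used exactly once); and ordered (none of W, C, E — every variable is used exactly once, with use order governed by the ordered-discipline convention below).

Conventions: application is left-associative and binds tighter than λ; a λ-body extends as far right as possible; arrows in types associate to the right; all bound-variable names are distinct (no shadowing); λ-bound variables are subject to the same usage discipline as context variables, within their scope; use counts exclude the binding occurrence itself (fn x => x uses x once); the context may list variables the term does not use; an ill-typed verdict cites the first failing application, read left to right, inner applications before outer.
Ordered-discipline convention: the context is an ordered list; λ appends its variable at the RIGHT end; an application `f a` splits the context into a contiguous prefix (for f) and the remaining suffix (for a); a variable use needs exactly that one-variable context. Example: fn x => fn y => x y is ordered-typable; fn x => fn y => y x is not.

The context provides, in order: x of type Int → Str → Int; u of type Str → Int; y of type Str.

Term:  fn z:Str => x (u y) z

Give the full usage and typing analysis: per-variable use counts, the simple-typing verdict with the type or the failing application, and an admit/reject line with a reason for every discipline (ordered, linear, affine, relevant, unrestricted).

usage: x: 1×, u: 1×, y: 1×, z (bound): 1×
order of uses: x, u, y, z
typing: the term checks, with type Str → Int
ordered ✓ (x, u, y, z once each; derivable with no W/C/E)
linear ✓ (exactly-once usage across x, u, y, z)
affine ✓ (no duplicate uses among x, u, y, z)
relevant ✓ (at least one use each (x, u, y, z))
unrestricted ✓ (typability at Str → Int is all that's needed)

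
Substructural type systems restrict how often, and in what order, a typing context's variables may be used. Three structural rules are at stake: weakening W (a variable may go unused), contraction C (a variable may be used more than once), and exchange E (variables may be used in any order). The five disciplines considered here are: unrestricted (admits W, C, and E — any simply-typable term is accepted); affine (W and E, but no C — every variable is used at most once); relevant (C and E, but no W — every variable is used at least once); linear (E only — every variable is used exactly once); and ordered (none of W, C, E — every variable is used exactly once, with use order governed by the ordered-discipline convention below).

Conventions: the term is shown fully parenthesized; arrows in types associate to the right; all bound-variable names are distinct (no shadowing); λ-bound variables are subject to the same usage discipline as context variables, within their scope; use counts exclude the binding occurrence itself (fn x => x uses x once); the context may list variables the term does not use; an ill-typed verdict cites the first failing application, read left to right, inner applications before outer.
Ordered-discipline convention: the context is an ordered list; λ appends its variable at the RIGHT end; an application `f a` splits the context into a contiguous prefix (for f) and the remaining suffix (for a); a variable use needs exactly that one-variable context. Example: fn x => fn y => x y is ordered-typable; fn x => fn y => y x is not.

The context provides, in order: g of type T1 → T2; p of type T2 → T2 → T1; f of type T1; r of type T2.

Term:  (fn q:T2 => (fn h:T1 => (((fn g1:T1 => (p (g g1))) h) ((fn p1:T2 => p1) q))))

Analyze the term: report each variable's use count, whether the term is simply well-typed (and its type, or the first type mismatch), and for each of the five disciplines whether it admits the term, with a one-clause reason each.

use counts: g ×1; p ×1; f ×0; r ×0; q (bound) ×1; h (bound) ×1; g1 (bound) ×1; p1 (bound) ×1
left-to-right use order: p, g, g1, h, p1, q
typing: well-typed at T2 → T1 → T1
ordered: ✗, f, r left unused
linear: ✗, f, r left unused
affine: ✓, none of g, p, f, r, q, h, g1, p1 used more than once
relevant: ✗, f, r left unused
unrestricted: ✓, simply typable at T2 → T1 → T1; W, C, E all held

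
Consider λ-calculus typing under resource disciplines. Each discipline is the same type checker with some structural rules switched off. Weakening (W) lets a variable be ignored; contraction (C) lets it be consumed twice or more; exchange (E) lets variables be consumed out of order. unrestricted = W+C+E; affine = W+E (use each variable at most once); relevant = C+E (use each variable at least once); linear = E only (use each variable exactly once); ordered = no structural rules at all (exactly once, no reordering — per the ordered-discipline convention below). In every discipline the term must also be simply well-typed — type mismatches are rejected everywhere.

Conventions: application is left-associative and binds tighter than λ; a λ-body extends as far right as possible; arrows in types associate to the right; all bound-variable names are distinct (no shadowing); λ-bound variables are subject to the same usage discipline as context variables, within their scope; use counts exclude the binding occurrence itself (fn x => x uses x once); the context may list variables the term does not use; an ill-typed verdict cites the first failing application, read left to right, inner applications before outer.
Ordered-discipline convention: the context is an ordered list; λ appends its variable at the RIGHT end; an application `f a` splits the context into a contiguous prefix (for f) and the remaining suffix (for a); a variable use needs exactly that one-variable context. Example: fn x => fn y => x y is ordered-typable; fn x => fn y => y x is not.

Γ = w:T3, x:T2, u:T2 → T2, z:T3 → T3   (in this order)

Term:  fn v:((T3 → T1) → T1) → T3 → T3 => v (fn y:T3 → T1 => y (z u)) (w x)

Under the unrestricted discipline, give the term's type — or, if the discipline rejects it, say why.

not well-typed under unrestricted — a type mismatch blocks all five
usage: w=1; x=1; u=1; z=1; v (bound)=1; y (bound)=1
left-to-right use order: v, y, z, u, w, x
typing: ill-typed: argument of type T2 → T2 where T3 is required
per-discipline verdicts: ordered ✗, linear ✗, affine ✗, relevant ✗, unrestricted ✗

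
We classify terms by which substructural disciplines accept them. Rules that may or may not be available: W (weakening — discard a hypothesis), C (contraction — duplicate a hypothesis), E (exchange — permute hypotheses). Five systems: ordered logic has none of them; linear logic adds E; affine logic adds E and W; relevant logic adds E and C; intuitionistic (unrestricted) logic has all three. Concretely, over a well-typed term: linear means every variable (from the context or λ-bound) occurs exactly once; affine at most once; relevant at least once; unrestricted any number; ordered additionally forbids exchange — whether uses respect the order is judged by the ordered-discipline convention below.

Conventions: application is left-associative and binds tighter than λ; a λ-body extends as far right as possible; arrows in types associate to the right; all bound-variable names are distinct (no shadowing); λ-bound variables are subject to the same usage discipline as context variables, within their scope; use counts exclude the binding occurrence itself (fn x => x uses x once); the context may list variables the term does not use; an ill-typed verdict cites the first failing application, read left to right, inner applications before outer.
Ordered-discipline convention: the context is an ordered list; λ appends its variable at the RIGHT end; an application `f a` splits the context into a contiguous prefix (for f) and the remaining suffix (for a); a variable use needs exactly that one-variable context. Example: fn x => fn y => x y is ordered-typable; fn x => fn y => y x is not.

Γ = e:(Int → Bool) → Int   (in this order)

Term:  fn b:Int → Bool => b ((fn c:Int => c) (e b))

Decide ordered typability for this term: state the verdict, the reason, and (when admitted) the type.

no — b ×2 used more than once (contraction)
use counts: e: 1, b [bound]: 2, c [bound]: 1
order of uses: b, c, e, b
typing: well-typed at (Int → Bool) → Bool
summary: ordered ✗, linear ✗, affine ✗, relevant ✓, unrestricted ✓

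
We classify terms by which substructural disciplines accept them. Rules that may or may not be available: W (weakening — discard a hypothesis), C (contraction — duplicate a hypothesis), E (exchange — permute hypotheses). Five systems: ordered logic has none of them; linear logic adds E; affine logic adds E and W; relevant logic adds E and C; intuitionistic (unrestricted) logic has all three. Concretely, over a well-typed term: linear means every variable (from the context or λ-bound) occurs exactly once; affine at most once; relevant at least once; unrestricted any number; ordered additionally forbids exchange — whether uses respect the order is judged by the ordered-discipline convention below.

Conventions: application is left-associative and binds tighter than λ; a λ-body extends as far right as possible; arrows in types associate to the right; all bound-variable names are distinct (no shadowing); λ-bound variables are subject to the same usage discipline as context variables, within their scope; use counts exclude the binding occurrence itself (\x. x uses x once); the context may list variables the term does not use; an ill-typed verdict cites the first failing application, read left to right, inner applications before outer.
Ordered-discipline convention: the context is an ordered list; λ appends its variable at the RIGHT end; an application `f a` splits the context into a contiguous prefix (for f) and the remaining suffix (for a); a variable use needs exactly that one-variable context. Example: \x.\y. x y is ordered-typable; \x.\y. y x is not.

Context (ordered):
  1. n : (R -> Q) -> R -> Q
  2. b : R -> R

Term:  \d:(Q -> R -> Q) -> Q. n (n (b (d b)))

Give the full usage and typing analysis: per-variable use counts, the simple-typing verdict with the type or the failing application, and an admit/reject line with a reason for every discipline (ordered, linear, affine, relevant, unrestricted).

counts: n: 2×, b: 2×, d (λ-bound): 1×
order of uses: n, n, b, d, b
typing: ill-typed: an application expects Q -> R -> Q but receives R -> R
ordered: ✗, the type mismatch rejects it
linear: ✗, not simply typable
affine: ✗, fails simple typing
relevant: ✗, a type mismatch blocks all five
unrestricted: ✗, the type mismatch rejects it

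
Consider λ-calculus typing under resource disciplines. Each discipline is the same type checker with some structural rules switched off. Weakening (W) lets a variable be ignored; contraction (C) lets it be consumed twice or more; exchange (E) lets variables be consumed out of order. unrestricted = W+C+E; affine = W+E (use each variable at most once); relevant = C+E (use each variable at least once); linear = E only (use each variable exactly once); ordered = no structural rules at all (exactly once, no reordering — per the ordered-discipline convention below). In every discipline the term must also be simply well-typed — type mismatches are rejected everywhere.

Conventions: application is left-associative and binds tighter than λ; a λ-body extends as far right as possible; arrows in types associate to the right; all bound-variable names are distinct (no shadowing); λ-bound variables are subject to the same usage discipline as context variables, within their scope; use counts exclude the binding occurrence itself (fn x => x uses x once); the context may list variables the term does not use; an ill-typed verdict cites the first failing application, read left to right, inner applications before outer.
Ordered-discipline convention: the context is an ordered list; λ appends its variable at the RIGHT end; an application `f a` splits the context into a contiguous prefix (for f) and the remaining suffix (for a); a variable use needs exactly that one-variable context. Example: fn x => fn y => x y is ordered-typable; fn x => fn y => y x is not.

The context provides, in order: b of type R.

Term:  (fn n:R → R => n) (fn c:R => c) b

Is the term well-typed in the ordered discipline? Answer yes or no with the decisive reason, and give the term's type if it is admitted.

yes — one use each (b, n, c); ordered split holds; term : R
usage: b: 1; n (λ-bound): 1; c (λ-bound): 1
order of uses: n, c, b
typing: the term checks, with type R
per-discipline verdicts: ordered ✓, linear ✓, affine ✓, relevant ✓, unrestricted ✓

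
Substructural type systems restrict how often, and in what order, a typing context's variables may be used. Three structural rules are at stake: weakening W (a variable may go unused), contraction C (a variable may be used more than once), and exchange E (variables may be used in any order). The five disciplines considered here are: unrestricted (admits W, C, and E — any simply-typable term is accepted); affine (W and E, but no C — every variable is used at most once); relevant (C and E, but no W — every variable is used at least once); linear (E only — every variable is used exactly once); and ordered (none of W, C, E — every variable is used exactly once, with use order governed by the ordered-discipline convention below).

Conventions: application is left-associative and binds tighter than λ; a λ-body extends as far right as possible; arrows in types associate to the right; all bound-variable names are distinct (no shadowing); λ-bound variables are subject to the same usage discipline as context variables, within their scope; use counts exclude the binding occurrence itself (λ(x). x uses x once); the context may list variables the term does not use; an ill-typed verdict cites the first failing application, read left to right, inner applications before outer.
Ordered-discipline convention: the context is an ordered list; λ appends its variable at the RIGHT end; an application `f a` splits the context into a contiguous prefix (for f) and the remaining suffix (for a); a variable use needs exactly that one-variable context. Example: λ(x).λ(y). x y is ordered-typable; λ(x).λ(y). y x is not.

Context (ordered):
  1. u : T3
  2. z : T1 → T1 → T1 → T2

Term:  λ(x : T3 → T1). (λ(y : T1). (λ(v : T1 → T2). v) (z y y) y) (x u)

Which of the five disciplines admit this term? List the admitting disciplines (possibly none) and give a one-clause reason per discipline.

admitting disciplines: relevant, unrestricted
usage: u=1; z=1; x [bound]=1; y [bound]=3; v [bound]=1
uses in reading order: v, z, y, y, y, x, u
typing: well-typed at (T3 → T1) → T2
ordered: ✗, uses contraction: y ×3
linear: ✗, uses contraction: y ×3
affine: ✗, uses contraction: y ×3
relevant: ✓, none of u, z, x, y, v goes unused
unrestricted: ✓, simply typable at (T3 → T1) → T2; W, C, E all held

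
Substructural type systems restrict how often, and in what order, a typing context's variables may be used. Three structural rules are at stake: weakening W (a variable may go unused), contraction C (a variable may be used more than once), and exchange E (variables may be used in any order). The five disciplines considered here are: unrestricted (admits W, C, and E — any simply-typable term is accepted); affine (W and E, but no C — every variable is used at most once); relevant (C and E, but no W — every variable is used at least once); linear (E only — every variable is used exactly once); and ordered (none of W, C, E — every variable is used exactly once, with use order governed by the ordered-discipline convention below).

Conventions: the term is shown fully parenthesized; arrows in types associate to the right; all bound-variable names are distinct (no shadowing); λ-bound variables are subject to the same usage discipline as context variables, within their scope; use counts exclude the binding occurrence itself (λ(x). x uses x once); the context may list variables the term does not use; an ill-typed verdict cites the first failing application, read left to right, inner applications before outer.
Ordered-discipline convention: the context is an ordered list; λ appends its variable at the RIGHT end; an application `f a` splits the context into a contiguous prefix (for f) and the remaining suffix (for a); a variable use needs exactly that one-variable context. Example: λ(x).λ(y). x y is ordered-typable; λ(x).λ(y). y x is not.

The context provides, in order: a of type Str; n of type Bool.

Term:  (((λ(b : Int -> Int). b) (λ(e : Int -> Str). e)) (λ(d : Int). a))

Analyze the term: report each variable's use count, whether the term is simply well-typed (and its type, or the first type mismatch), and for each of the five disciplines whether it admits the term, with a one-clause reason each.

counts: a: 1, n: 0, b (bound): 1, e (bound): 1, d (bound): 0
left-to-right use order: b, e, a
typing: ill-typed: an argument (Int -> Str) -> Int -> Str mismatches the expected Int -> Int
ordered: ✗, fails simple typing
linear: ✗, a type mismatch blocks all five
affine: ✗, the type mismatch rejects it
relevant: ✗, not simply typable
unrestricted: ✗, fails simple typing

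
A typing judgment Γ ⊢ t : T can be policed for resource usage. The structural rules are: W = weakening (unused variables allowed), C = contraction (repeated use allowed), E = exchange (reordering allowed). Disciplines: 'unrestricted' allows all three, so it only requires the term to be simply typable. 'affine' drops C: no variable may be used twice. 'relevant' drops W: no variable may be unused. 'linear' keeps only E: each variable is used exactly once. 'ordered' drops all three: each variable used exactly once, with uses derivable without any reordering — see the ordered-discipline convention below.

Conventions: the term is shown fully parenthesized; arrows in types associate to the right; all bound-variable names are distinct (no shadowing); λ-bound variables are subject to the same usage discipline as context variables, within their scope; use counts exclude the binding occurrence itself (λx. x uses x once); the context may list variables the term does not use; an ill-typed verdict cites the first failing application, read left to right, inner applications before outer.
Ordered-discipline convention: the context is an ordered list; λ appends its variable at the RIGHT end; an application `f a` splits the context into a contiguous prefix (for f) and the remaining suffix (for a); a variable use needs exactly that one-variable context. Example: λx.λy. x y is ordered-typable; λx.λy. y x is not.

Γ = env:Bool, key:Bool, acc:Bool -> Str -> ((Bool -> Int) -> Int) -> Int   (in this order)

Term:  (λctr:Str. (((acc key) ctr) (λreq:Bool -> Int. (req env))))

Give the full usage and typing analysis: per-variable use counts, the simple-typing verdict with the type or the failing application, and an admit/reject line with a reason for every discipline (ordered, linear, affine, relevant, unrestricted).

usage: env ×1, key ×1, acc ×1, ctr (λ-bound) ×1, req (λ-bound) ×1
order of uses: acc, key, ctr, req, env
typing: well-typed at Str -> Int
ordered ✗ (needs exchange: uses follow acc, key, ctr, req, env)
linear ✓ (exactly-once usage across env, key, acc, ctr, req)
affine ✓ (env, key, acc, ctr, req: no repeats, contraction unneeded)
relevant ✓ (none of env, key, acc, ctr, req goes unused)
unrestricted ✓ (type-checks (Str -> Int) and nothing is barred)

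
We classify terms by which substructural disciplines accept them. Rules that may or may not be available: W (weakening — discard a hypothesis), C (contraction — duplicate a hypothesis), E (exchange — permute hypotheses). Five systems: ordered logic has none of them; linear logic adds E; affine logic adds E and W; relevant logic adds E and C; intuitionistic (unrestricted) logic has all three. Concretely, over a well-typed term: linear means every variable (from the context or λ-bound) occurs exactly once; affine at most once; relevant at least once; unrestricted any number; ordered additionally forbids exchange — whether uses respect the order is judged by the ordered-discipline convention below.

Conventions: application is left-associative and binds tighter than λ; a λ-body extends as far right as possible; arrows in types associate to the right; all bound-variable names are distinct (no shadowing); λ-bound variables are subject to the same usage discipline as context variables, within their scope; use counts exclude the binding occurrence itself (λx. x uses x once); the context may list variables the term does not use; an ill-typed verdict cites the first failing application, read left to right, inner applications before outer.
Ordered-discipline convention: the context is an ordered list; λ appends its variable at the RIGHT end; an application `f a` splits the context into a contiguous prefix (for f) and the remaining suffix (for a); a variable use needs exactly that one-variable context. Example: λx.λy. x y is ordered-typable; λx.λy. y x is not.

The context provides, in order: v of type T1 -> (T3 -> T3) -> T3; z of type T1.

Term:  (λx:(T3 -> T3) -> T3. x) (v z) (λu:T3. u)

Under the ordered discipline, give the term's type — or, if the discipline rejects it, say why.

term : T3
variable uses: v: 1×; z: 1×; x [bound]: 1×; u [bound]: 1×
left-to-right use order: x, v, z, u
typing: ✓ — T3
all disciplines: ordered ✓, linear ✓, affine ✓, relevant ✓, unrestricted ✓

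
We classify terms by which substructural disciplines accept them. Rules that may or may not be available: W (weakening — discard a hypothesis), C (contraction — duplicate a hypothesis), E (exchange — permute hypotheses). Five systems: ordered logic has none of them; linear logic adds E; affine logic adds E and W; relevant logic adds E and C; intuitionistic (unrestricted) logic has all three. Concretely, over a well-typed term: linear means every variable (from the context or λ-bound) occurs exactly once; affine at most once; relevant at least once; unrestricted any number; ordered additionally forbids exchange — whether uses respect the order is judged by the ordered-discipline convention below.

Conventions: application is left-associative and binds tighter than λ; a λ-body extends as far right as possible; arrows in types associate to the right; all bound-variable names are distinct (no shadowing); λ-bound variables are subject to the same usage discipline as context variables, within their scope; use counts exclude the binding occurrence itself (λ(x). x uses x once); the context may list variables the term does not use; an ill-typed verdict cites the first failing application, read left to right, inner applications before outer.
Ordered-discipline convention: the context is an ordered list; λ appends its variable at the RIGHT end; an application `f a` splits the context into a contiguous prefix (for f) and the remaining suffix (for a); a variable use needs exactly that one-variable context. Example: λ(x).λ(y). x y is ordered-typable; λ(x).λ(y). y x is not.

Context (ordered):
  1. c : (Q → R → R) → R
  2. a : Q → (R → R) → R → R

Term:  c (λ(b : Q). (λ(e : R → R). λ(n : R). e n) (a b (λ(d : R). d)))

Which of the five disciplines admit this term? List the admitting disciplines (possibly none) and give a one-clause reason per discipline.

admitted in: ordered, linear, affine, relevant, unrestricted
counts: c=1, a=1, b [bound]=1, e [bound]=1, n [bound]=1, d [bound]=1
uses in reading order: c, e, n, a, b, d
typing: the term checks, with type R
ordered: ✓, single-use (c, a, b, e, n, d), ordered derivation ok
linear: ✓, c, a, b, e, n, d: one use apiece
affine: ✓, none of c, a, b, e, n, d used more than once
relevant: ✓, none of c, a, b, e, n, d goes unused
unrestricted: ✓, type-checks (R) and nothing is barred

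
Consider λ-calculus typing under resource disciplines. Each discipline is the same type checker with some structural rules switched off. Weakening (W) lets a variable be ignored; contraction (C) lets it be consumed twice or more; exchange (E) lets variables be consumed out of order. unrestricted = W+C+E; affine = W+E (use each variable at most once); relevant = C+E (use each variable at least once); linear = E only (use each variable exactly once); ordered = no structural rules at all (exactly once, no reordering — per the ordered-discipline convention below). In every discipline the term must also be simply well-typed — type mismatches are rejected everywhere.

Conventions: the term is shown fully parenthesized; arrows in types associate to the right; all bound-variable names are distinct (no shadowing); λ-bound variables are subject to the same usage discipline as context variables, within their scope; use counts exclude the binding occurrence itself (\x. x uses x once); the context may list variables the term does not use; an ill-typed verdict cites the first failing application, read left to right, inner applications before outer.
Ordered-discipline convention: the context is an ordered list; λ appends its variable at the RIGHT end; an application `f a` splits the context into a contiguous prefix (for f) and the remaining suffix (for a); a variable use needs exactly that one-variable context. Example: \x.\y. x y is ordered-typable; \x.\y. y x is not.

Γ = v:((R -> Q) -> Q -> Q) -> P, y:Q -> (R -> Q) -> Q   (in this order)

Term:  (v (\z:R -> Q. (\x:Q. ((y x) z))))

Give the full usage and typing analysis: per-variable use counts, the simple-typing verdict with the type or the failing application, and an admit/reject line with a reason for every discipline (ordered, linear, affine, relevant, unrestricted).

variable uses: v ×1; y ×1; z (bound) ×1; x (bound) ×1
order of uses: v, y, x, z
typing: the term checks, with type P
ordered ✗ (needs exchange: uses follow v, y, x, z)
linear ✓ (exactly-once usage across v, y, z, x)
affine ✓ (v, y, z, x: no repeats, contraction unneeded)
relevant ✓ (v, y, z, x: all used, weakening unneeded)
unrestricted ✓ (type-checks (P) and nothing is barred)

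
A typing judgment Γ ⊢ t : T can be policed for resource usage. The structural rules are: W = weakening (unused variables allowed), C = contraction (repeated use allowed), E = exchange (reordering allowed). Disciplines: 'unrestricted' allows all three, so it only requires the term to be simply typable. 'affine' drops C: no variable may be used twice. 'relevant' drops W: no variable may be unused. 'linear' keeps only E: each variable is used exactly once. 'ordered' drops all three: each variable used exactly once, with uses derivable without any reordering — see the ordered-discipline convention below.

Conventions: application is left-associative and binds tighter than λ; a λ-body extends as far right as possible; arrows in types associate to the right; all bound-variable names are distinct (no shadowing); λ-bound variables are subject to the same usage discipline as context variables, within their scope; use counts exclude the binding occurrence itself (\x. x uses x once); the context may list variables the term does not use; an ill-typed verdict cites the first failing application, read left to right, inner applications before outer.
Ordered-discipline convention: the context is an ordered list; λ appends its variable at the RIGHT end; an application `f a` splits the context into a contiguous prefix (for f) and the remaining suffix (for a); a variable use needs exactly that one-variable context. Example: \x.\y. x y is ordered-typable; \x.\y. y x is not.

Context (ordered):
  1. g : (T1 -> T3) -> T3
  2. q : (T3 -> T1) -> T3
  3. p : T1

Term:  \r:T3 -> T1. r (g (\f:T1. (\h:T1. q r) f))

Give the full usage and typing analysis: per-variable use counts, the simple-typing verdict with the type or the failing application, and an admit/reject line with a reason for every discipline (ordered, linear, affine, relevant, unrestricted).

use counts: g: 1×; q: 1×; p: 0×; r (bound): 2×; f (bound): 1×; h (bound): 0×
uses in reading order: r, g, q, r, f
typing: the term checks, with type (T3 -> T1) -> T1
ordered: ✗, uses contraction: r ×2; unused: p, h — weakening required
linear: ✗, uses contraction: r ×2; unused: p, h — weakening required
affine: ✗, uses contraction: r ×2
relevant: ✗, unused: p, h — weakening required
unrestricted: ✓, simply typable at (T3 -> T1) -> T1; W, C, E all held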